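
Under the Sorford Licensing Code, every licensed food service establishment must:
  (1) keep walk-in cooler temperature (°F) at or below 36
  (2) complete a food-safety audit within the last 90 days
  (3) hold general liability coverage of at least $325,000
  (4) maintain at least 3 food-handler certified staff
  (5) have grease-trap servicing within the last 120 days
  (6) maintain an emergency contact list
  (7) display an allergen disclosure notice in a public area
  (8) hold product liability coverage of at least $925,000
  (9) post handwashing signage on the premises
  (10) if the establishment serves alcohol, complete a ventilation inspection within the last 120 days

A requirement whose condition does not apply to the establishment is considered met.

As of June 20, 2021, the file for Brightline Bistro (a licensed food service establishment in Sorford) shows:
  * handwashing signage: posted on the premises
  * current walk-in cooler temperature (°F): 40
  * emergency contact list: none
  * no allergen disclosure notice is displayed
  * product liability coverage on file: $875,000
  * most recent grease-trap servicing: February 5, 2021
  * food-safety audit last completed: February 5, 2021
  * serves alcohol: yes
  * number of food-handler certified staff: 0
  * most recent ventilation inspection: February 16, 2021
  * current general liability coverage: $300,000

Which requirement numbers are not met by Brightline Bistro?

1, 2, 3, 4, 5, 6, 7, 8, 10

1. walk-in cooler temperature (°F) 40 > 36 → not met
2. food-safety audit 135 days ago vs limit 90 → not met
3. general liability coverage $300,000 < $325,000 → not met
4. food-handler certified staff 0 < 3 → not met
5. grease-trap servicing 135 days ago vs limit 120 → not met
6. emergency contact list absent → not met
7. allergen disclosure notice absent → not met
8. product liability coverage $875,000 < $925,000 → not met
9. handwashing signage present → met
10. condition 'serves alcohol' holds; ventilation inspection 124 days ago vs limit 120 → not met
Not met: 1, 2, 3, 4, 5, 6, 7, 8, 10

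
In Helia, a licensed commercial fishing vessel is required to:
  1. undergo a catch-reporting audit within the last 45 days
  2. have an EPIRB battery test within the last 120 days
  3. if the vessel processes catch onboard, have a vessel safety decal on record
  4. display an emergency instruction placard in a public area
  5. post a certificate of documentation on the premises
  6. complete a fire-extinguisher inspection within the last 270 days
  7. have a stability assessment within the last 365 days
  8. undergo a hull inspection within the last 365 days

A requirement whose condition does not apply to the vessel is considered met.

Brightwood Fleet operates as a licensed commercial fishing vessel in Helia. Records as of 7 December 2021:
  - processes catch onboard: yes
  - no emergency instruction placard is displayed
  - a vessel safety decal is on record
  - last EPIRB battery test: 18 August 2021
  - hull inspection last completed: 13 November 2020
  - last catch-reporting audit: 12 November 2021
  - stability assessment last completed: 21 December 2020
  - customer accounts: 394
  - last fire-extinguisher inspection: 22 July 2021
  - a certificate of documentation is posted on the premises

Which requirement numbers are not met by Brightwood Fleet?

1. catch-reporting audit 25 days ago vs limit 45 → met
2. EPIRB battery test 111 days ago vs limit 120 → met
3. condition 'processes catch onboard' holds; vessel safety decal present → met
4. emergency instruction placard absent → not met
5. certificate of documentation present → met
6. fire-extinguisher inspection 138 days ago vs limit 270 → met
7. stability assessment 351 days ago vs limit 365 → met
8. hull inspection 389 days ago vs limit 365 → not met
Not met: 4, 8

4, 8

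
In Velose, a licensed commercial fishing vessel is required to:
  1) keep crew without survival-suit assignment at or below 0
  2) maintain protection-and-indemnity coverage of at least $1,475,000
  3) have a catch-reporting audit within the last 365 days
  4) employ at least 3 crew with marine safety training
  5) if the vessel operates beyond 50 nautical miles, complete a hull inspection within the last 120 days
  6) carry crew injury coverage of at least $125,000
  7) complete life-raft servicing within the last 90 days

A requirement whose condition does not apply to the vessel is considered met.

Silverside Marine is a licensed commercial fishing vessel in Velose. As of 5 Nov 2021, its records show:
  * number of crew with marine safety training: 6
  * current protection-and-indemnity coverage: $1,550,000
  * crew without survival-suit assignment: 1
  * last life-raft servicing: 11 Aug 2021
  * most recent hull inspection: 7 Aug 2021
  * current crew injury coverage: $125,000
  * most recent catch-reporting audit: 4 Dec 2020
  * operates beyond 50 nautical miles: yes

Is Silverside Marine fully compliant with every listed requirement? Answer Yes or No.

No

1. crew without survival-suit assignment 1 > 0 → not met
2. protection-and-indemnity coverage $1,550,000 ≥ $1,475,000 → met
3. catch-reporting audit 336 days ago vs limit 365 → met
4. crew with marine safety training 6 ≥ 3 → met
5. condition 'operates beyond 50 nautical miles' holds; hull inspection 90 days ago vs limit 120 → met
6. crew injury coverage $125,000 ≥ $125,000 → met
7. life-raft servicing 86 days ago vs limit 90 → met
Not met: 1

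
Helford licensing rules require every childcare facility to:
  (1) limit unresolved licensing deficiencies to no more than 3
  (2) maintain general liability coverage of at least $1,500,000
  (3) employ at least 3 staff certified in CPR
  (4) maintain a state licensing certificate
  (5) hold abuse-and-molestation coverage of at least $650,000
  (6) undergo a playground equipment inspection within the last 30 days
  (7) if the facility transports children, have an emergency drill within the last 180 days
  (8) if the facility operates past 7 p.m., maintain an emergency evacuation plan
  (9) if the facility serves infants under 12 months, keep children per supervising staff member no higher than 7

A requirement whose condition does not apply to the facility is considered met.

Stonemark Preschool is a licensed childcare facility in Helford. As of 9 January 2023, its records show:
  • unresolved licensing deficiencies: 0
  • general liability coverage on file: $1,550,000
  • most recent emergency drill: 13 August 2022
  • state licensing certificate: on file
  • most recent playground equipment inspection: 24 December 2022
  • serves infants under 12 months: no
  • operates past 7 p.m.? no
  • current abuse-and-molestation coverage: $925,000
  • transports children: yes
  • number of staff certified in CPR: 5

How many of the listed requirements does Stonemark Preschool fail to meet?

0

1. unresolved licensing deficiencies 0 ≤ 3 → met
2. general liability coverage $1,550,000 ≥ $1,500,000 → met
3. staff certified in CPR 5 ≥ 3 → met
4. state licensing certificate present → met
5. abuse-and-molestation coverage $925,000 ≥ $650,000 → met
6. playground equipment inspection 16 days ago vs limit 30 → met
7. condition 'transports children' holds; emergency drill 149 days ago vs limit 180 → met
8. condition 'operates past 7 p.m.' does not hold → requirement n/a → met
9. condition 'serves infants under 12 months' does not hold → requirement n/a → met
Not met: 0 of 9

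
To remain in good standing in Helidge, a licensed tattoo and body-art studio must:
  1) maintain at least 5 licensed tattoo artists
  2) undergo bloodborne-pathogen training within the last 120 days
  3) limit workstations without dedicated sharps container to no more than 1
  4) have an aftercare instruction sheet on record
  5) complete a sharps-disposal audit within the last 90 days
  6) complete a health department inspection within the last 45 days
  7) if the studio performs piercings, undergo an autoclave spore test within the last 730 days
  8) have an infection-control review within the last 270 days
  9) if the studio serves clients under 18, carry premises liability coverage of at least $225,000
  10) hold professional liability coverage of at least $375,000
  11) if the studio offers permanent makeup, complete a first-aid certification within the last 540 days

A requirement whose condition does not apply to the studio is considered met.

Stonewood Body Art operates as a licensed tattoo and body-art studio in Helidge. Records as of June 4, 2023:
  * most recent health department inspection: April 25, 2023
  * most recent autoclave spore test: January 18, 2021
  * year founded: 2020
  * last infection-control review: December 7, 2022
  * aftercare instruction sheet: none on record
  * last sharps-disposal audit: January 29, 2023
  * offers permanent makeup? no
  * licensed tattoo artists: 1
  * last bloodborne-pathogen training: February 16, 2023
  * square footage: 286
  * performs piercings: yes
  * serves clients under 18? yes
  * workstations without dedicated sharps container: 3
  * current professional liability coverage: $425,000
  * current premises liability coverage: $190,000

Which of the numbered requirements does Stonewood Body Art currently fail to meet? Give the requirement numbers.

1, 3, 4, 5, 7, 9

1. licensed tattoo artists 1 < 5 → not met
2. bloodborne-pathogen training 108 days ago vs limit 120 → met
3. workstations without dedicated sharps container 3 > 1 → not met
4. aftercare instruction sheet absent → not met
5. sharps-disposal audit 126 days ago vs limit 90 → not met
6. health department inspection 40 days ago vs limit 45 → met
7. condition 'performs piercings' holds; autoclave spore test 867 days ago vs limit 730 → not met
8. infection-control review 179 days ago vs limit 270 → met
9. condition 'serves clients under 18' holds; premises liability coverage $190,000 < $225,000 → not met
10. professional liability coverage $425,000 ≥ $375,000 → met
11. condition 'offers permanent makeup' does not hold → requirement n/a → met
Not met: 1, 3, 4, 5, 7, 9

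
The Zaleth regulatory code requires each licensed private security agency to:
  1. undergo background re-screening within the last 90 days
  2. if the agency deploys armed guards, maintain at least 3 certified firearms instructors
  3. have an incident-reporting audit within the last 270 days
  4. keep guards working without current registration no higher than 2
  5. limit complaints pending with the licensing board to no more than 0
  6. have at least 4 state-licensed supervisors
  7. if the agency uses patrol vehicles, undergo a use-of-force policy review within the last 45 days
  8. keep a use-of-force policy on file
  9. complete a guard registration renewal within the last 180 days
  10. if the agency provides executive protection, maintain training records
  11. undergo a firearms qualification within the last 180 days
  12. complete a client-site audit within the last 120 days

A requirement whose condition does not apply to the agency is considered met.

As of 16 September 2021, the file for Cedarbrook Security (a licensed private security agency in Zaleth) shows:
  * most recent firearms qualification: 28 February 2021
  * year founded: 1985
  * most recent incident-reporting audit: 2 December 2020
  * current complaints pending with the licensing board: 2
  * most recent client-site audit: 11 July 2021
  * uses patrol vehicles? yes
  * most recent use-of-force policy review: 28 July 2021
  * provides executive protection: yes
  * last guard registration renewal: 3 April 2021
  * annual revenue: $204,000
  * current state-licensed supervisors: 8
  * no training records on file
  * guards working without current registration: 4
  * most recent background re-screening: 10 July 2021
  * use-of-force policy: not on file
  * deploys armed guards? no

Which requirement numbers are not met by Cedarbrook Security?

1. background re-screening 68 days ago vs limit 90 → met
2. condition 'deploys armed guards' does not hold → requirement n/a → met
3. incident-reporting audit 288 days ago vs limit 270 → not met
4. guards working without current registration 4 > 2 → not met
5. complaints pending with the licensing board 2 > 0 → not met
6. state-licensed supervisors 8 ≥ 4 → met
7. condition 'uses patrol vehicles' holds; use-of-force policy review 50 days ago vs limit 45 → not met
8. use-of-force policy absent → not met
9. guard registration renewal 166 days ago vs limit 180 → met
10. condition 'provides executive protection' holds; training records absent → not met
11. firearms qualification 200 days ago vs limit 180 → not met
12. client-site audit 67 days ago vs limit 120 → met
Not met: 3, 4, 5, 7, 8, 10, 11

3, 4, 5, 7, 8, 10, 11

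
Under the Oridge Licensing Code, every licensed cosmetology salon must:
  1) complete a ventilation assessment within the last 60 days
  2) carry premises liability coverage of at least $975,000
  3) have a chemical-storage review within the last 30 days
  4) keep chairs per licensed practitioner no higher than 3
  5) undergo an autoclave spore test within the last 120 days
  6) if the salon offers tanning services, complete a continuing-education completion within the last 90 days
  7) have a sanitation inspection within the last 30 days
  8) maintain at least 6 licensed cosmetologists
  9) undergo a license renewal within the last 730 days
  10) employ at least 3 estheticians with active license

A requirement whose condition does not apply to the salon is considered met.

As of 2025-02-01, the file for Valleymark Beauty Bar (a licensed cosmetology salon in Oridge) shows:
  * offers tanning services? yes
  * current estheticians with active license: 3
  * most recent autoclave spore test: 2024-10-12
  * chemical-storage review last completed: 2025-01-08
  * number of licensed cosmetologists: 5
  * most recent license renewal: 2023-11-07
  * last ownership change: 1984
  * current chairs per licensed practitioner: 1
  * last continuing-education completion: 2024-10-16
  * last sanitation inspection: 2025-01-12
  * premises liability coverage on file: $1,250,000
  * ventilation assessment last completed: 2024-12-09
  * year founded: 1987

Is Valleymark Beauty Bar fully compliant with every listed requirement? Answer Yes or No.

No

1. ventilation assessment 54 days ago vs limit 60 → met
2. premises liability coverage $1,250,000 ≥ $975,000 → met
3. chemical-storage review 24 days ago vs limit 30 → met
4. chairs per licensed practitioner 1 ≤ 3 → met
5. autoclave spore test 112 days ago vs limit 120 → met
6. condition 'offers tanning services' holds; continuing-education completion 108 days ago vs limit 90 → not met
7. sanitation inspection 20 days ago vs limit 30 → met
8. licensed cosmetologists 5 < 6 → not met
9. license renewal 452 days ago vs limit 730 → met
10. estheticians with active license 3 ≥ 3 → met
Not met: 6, 8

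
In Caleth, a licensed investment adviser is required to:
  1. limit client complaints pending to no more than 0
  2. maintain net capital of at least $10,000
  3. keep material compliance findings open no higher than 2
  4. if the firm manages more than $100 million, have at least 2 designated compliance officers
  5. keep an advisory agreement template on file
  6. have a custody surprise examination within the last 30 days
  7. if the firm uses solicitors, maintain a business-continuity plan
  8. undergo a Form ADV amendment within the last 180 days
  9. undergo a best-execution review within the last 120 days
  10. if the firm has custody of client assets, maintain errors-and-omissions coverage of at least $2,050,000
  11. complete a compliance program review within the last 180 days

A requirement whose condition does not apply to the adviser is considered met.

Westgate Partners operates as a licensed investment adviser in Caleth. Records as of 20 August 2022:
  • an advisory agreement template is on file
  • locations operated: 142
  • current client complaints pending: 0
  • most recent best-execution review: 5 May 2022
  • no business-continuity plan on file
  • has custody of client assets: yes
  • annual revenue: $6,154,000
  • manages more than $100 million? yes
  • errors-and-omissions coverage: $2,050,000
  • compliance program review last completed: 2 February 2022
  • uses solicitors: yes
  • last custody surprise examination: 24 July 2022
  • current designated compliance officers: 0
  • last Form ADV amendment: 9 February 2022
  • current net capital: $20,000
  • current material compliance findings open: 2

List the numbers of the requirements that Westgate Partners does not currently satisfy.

1. client complaints pending 0 ≤ 0 → met
2. net capital $20,000 ≥ $10,000 → met
3. material compliance findings open 2 ≤ 2 → met
4. condition 'manages more than $100 million' holds; designated compliance officers 0 < 2 → not met
5. advisory agreement template present → met
6. custody surprise examination 27 days ago vs limit 30 → met
7. condition 'uses solicitors' holds; business-continuity plan absent → not met
8. Form ADV amendment 192 days ago vs limit 180 → not met
9. best-execution review 107 days ago vs limit 120 → met
10. condition 'has custody of client assets' holds; errors-and-omissions coverage $2,050,000 ≥ $2,050,000 → met
11. compliance program review 199 days ago vs limit 180 → not met
Not met: 4, 7, 8, 11

4, 7, 8, 11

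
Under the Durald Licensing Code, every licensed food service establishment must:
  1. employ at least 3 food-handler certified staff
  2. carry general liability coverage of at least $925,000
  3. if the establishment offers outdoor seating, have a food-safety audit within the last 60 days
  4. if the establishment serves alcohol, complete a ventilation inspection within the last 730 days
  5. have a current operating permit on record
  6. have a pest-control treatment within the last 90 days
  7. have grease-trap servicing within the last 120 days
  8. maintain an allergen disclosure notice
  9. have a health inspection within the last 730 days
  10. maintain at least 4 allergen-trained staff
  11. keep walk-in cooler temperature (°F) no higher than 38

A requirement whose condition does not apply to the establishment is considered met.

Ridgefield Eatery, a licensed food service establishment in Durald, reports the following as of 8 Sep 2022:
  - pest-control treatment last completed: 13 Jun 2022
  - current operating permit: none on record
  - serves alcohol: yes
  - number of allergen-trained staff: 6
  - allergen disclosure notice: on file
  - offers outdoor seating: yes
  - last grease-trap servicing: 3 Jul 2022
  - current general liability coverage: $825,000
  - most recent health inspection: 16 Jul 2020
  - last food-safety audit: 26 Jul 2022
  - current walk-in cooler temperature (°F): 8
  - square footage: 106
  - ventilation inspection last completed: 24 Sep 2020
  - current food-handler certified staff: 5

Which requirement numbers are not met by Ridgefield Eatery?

1. food-handler certified staff 5 ≥ 3 → met
2. general liability coverage $825,000 < $925,000 → not met
3. condition 'offers outdoor seating' holds; food-safety audit 44 days ago vs limit 60 → met
4. condition 'serves alcohol' holds; ventilation inspection 714 days ago vs limit 730 → met
5. current operating permit absent → not met
6. pest-control treatment 87 days ago vs limit 90 → met
7. grease-trap servicing 67 days ago vs limit 120 → met
8. allergen disclosure notice present → met
9. health inspection 784 days ago vs limit 730 → not met
10. allergen-trained staff 6 ≥ 4 → met
11. walk-in cooler temperature (°F) 8 ≤ 38 → met
Not met: 2, 5, 9

2, 5, 9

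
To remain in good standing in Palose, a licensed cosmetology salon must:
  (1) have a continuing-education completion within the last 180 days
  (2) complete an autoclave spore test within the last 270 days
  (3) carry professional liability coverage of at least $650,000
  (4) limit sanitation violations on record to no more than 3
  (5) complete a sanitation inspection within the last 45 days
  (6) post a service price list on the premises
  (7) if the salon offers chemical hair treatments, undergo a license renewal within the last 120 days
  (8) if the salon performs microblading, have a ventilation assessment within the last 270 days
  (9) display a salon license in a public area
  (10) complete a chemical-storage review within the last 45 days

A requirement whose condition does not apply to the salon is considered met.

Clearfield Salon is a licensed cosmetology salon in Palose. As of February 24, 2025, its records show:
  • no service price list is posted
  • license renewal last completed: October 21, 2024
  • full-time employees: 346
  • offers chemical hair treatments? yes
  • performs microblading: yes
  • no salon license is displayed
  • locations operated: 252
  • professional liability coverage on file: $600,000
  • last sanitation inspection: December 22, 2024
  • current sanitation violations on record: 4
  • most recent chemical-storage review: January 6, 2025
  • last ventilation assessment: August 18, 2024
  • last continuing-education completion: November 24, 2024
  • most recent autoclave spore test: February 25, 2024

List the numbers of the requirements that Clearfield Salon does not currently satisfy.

1. continuing-education completion 92 days ago vs limit 180 → met
2. autoclave spore test 365 days ago vs limit 270 → not met
3. professional liability coverage $600,000 < $650,000 → not met
4. sanitation violations on record 4 > 3 → not met
5. sanitation inspection 64 days ago vs limit 45 → not met
6. service price list absent → not met
7. condition 'offers chemical hair treatments' holds; license renewal 126 days ago vs limit 120 → not met
8. condition 'performs microblading' holds; ventilation assessment 190 days ago vs limit 270 → met
9. salon license absent → not met
10. chemical-storage review 49 days ago vs limit 45 → not met
Not met: 2, 3, 4, 5, 6, 7, 9, 10

2, 3, 4, 5, 6, 7, 9, 10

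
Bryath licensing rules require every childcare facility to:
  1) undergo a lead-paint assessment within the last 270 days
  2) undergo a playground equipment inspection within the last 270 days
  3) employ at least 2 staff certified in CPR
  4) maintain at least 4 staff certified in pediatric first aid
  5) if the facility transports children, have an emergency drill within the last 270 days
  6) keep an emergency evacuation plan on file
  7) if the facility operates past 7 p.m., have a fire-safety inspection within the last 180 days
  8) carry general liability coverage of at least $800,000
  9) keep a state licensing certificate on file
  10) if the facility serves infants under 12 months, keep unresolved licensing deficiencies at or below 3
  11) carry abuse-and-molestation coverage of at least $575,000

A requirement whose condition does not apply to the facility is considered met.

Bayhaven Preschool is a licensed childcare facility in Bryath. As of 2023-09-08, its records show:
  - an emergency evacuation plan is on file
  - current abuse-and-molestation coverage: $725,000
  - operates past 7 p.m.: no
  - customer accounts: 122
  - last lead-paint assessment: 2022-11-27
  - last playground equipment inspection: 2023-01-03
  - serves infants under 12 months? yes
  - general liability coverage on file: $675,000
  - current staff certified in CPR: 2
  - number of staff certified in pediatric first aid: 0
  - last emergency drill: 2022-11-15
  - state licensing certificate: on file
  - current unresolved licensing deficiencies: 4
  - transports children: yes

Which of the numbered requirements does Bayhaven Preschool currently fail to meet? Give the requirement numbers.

1. lead-paint assessment 285 days ago vs limit 270 → not met
2. playground equipment inspection 248 days ago vs limit 270 → met
3. staff certified in CPR 2 ≥ 2 → met
4. staff certified in pediatric first aid 0 < 4 → not met
5. condition 'transports children' holds; emergency drill 297 days ago vs limit 270 → not met
6. emergency evacuation plan present → met
7. condition 'operates past 7 p.m.' does not hold → requirement n/a → met
8. general liability coverage $675,000 < $800,000 → not met
9. state licensing certificate present → met
10. condition 'serves infants under 12 months' holds; unresolved licensing deficiencies 4 > 3 → not met
11. abuse-and-molestation coverage $725,000 ≥ $575,000 → met
Not met: 1, 4, 5, 8, 10

1, 4, 5, 8, 10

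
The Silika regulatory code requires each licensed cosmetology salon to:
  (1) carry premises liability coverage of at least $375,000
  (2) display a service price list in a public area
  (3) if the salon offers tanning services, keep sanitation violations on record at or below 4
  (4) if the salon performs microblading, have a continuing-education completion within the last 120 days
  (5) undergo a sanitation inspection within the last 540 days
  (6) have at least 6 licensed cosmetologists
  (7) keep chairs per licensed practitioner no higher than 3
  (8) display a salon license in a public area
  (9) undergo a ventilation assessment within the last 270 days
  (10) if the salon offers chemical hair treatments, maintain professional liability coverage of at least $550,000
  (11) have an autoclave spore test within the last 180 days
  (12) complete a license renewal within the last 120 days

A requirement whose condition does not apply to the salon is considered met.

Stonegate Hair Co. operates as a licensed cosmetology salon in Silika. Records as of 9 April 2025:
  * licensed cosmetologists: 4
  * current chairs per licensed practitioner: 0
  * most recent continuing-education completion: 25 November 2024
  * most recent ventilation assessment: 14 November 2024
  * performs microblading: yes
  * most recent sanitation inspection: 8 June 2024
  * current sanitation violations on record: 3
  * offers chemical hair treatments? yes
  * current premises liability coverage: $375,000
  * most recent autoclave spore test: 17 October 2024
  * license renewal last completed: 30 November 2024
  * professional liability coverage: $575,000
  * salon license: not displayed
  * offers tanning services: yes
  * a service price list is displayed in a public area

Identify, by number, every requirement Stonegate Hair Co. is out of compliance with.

4, 6, 8, 12

1. premises liability coverage $375,000 ≥ $375,000 → met
2. service price list present → met
3. condition 'offers tanning services' holds; sanitation violations on record 3 ≤ 4 → met
4. condition 'performs microblading' holds; continuing-education completion 135 days ago vs limit 120 → not met
5. sanitation inspection 305 days ago vs limit 540 → met
6. licensed cosmetologists 4 < 6 → not met
7. chairs per licensed practitioner 0 ≤ 3 → met
8. salon license absent → not met
9. ventilation assessment 146 days ago vs limit 270 → met
10. condition 'offers chemical hair treatments' holds; professional liability coverage $575,000 ≥ $550,000 → met
11. autoclave spore test 174 days ago vs limit 180 → met
12. license renewal 130 days ago vs limit 120 → not met
Not met: 4, 6, 8, 12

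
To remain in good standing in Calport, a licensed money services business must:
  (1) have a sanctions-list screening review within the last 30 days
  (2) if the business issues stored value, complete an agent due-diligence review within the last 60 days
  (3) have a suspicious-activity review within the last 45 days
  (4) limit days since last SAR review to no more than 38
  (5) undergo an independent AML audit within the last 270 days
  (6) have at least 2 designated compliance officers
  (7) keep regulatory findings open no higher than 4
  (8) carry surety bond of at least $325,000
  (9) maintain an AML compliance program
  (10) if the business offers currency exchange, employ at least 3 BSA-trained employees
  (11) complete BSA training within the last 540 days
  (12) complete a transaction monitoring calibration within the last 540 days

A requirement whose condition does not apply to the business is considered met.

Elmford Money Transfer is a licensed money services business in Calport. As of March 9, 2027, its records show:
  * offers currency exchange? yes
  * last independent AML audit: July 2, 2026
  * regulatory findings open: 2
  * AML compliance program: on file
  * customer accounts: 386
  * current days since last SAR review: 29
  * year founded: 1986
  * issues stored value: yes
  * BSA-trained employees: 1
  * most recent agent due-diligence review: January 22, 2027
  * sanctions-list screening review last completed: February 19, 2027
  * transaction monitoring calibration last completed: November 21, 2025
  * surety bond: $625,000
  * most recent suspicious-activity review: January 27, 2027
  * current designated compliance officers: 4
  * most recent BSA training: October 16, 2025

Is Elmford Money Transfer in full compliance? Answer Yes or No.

1. sanctions-list screening review 18 days ago vs limit 30 → met
2. condition 'issues stored value' holds; agent due-diligence review 46 days ago vs limit 60 → met
3. suspicious-activity review 41 days ago vs limit 45 → met
4. days since last SAR review 29 ≤ 38 → met
5. independent AML audit 250 days ago vs limit 270 → met
6. designated compliance officers 4 ≥ 2 → met
7. regulatory findings open 2 ≤ 4 → met
8. surety bond $625,000 ≥ $325,000 → met
9. AML compliance program present → met
10. condition 'offers currency exchange' holds; BSA-trained employees 1 < 3 → not met
11. BSA training 509 days ago vs limit 540 → met
12. transaction monitoring calibration 473 days ago vs limit 540 → met
Not met: 10

No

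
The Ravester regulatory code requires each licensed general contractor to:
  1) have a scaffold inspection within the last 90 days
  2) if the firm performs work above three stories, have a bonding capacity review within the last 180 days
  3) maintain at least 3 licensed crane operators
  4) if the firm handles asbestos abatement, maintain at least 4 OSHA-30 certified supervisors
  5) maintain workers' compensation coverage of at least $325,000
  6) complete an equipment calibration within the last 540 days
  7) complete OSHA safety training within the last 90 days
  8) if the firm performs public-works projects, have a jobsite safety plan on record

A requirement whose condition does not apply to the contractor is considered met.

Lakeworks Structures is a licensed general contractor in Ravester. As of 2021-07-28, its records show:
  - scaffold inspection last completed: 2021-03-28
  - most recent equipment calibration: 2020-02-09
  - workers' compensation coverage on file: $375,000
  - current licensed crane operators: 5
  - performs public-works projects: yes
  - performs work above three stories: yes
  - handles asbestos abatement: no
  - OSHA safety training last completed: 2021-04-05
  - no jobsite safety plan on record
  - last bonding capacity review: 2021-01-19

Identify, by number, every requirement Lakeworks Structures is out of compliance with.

1, 2, 7, 8

1. scaffold inspection 122 days ago vs limit 90 → not met
2. condition 'performs work above three stories' holds; bonding capacity review 190 days ago vs limit 180 → not met
3. licensed crane operators 5 ≥ 3 → met
4. condition 'handles asbestos abatement' does not hold → requirement n/a → met
5. workers' compensation coverage $375,000 ≥ $325,000 → met
6. equipment calibration 535 days ago vs limit 540 → met
7. OSHA safety training 114 days ago vs limit 90 → not met
8. condition 'performs public-works projects' holds; jobsite safety plan absent → not met
Not met: 1, 2, 7, 8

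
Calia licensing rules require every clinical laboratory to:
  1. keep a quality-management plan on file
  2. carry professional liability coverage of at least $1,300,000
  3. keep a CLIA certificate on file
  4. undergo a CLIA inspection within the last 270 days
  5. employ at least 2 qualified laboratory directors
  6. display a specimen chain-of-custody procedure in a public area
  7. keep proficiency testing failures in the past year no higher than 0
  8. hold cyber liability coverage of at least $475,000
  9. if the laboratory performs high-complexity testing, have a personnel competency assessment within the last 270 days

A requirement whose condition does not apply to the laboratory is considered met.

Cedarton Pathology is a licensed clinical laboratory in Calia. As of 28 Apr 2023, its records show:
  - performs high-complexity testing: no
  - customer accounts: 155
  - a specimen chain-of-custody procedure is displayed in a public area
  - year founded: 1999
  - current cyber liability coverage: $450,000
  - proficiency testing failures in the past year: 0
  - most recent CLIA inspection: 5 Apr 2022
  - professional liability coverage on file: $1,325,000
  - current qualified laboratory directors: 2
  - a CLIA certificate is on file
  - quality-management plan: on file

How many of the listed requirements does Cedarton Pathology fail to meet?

2

1. quality-management plan present → met
2. professional liability coverage $1,325,000 ≥ $1,300,000 → met
3. CLIA certificate present → met
4. CLIA inspection 388 days ago vs limit 270 → not met
5. qualified laboratory directors 2 ≥ 2 → met
6. specimen chain-of-custody procedure present → met
7. proficiency testing failures in the past year 0 ≤ 0 → met
8. cyber liability coverage $450,000 < $475,000 → not met
9. condition 'performs high-complexity testing' does not hold → requirement n/a → met
Not met: 2 of 9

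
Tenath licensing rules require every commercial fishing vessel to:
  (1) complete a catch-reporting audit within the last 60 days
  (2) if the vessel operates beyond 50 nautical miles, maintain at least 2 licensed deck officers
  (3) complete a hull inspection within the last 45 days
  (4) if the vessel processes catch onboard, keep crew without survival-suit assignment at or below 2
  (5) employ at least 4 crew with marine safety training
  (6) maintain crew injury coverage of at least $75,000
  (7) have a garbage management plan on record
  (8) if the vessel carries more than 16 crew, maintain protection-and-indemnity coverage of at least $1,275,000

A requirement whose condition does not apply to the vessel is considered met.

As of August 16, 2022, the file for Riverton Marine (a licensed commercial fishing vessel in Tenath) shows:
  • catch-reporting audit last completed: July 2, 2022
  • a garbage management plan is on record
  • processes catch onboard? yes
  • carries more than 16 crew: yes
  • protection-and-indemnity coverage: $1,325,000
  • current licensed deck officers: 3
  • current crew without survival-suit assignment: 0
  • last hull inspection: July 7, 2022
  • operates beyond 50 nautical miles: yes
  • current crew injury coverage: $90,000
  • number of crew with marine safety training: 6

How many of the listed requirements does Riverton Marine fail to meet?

1. catch-reporting audit 45 days ago vs limit 60 → met
2. condition 'operates beyond 50 nautical miles' holds; licensed deck officers 3 ≥ 2 → met
3. hull inspection 40 days ago vs limit 45 → met
4. condition 'processes catch onboard' holds; crew without survival-suit assignment 0 ≤ 2 → met
5. crew with marine safety training 6 ≥ 4 → met
6. crew injury coverage $90,000 ≥ $75,000 → met
7. garbage management plan present → met
8. condition 'carries more than 16 crew' holds; protection-and-indemnity coverage $1,325,000 ≥ $1,275,000 → met
Not met: 0 of 8

0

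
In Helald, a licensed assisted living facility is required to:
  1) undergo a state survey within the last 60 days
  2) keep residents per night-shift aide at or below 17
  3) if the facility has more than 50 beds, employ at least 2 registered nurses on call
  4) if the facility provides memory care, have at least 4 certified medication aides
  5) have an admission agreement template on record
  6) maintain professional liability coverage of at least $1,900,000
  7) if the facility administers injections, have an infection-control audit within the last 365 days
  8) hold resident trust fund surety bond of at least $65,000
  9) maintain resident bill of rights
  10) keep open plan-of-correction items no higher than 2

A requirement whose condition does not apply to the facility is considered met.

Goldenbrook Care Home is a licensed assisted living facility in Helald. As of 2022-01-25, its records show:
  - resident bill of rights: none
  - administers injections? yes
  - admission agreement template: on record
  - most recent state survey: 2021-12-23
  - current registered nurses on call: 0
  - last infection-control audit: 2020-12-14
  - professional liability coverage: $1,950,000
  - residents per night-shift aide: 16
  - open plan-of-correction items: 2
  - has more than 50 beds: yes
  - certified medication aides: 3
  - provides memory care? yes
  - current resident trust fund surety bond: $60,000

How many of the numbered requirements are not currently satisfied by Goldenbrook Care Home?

1. state survey 33 days ago vs limit 60 → met
2. residents per night-shift aide 16 ≤ 17 → met
3. condition 'has more than 50 beds' holds; registered nurses on call 0 < 2 → not met
4. condition 'provides memory care' holds; certified medication aides 3 < 4 → not met
5. admission agreement template present → met
6. professional liability coverage $1,950,000 ≥ $1,900,000 → met
7. condition 'administers injections' holds; infection-control audit 407 days ago vs limit 365 → not met
8. resident trust fund surety bond $60,000 < $65,000 → not met
9. resident bill of rights absent → not met
10. open plan-of-correction items 2 ≤ 2 → met
Not met: 5 of 10

5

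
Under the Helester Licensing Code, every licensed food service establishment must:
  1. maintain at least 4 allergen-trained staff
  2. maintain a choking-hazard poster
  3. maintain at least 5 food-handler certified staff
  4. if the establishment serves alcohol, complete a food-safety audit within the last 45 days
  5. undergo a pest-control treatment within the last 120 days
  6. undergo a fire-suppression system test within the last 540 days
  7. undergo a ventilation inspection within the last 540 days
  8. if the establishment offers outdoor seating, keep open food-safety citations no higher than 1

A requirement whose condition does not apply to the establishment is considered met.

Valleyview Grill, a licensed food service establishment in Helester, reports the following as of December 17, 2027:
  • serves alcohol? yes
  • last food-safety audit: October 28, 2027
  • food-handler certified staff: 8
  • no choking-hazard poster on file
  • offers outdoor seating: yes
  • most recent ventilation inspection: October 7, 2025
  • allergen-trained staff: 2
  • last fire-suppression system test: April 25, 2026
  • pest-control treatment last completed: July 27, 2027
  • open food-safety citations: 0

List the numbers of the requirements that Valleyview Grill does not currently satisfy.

1, 2, 4, 5, 6, 7

1. allergen-trained staff 2 < 4 → not met
2. choking-hazard poster absent → not met
3. food-handler certified staff 8 ≥ 5 → met
4. condition 'serves alcohol' holds; food-safety audit 50 days ago vs limit 45 → not met
5. pest-control treatment 143 days ago vs limit 120 → not met
6. fire-suppression system test 601 days ago vs limit 540 → not met
7. ventilation inspection 801 days ago vs limit 540 → not met
8. condition 'offers outdoor seating' holds; open food-safety citations 0 ≤ 1 → met
Not met: 1, 2, 4, 5, 6, 7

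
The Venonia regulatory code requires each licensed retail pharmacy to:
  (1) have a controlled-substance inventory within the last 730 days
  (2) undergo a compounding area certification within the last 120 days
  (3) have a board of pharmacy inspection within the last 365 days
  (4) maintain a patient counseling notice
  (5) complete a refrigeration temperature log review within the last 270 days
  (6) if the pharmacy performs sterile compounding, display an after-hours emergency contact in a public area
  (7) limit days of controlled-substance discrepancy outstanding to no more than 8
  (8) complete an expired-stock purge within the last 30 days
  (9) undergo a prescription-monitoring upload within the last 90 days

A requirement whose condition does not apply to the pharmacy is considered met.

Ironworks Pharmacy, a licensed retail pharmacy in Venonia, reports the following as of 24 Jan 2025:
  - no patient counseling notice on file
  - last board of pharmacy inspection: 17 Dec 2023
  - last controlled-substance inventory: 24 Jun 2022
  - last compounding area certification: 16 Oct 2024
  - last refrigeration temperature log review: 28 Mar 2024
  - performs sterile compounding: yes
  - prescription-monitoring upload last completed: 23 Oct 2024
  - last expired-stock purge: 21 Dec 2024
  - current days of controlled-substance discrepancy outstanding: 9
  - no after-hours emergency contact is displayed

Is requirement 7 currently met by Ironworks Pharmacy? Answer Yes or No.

7. days of controlled-substance discrepancy outstanding 9 > 8 → not met

No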